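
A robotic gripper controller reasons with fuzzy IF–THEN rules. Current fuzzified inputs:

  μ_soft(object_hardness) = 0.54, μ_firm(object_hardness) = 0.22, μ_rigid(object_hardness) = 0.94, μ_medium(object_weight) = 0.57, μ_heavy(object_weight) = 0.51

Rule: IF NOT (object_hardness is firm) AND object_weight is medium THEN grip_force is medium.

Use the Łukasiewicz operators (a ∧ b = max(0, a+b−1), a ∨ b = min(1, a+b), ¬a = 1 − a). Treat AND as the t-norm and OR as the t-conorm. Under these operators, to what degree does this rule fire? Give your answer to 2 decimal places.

firing strength: ¬firm=1−0.22=0.78, medium=0.57; AND[max(0, a+b−1)] → w = 0.35

0.35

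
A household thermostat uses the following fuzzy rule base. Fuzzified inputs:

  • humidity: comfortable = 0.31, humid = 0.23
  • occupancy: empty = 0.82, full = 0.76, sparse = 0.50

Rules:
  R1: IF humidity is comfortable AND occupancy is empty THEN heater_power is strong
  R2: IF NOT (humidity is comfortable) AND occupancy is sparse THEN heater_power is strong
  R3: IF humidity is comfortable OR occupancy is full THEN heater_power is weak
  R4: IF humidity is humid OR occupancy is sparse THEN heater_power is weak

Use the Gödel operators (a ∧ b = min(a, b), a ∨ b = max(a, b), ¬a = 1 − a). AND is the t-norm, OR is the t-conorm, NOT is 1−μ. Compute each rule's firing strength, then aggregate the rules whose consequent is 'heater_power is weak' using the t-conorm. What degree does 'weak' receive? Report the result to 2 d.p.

R1: comfortable=0.31, empty=0.82; AND[min(a, b)] → w = 0.31
R2: ¬comfortable=1−0.31=0.69, sparse=0.50; AND[min(a, b)] → w = 0.50
R3: comfortable=0.31, full=0.76; OR[max(a, b)] → w = 0.76
R4: humid=0.23, sparse=0.50; OR[max(a, b)] → w = 0.50
Rules with consequent 'weak': {R3, R4} → strengths 0.76, 0.50
Aggregate via t-conorm [max(a, b)]: 0.76

0.76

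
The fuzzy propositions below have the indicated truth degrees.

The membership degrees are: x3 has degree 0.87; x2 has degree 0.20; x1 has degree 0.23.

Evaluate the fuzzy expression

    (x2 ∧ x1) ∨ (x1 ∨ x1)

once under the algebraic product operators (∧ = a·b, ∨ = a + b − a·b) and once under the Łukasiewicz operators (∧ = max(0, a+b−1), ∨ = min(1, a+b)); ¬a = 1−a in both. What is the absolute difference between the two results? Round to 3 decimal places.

0.026

Under algebraic product:
  x2 ∧ x1 = a·b on (0.2000, 0.2300) = 0.0460
  x1 ∨ x1 = a + b − a·b on (0.2300, 0.2300) = 0.4071
  (x2 ∧ x1) ∨ (x1 ∨ x1) = a + b − a·b on (0.0460, 0.4071) = 0.4344
  → value = 0.4344
Under Łukasiewicz:
  x2 ∧ x1 = max(0, a+b−1) on (0.20, 0.23) = 0.00
  x1 ∨ x1 = min(1, a+b) on (0.23, 0.23) = 0.46
  (x2 ∧ x1) ∨ (x1 ∨ x1) = min(1, a+b) on (0.00, 0.46) = 0.46
  → value = 0.4600
|0.4344 − 0.4600| = 0.026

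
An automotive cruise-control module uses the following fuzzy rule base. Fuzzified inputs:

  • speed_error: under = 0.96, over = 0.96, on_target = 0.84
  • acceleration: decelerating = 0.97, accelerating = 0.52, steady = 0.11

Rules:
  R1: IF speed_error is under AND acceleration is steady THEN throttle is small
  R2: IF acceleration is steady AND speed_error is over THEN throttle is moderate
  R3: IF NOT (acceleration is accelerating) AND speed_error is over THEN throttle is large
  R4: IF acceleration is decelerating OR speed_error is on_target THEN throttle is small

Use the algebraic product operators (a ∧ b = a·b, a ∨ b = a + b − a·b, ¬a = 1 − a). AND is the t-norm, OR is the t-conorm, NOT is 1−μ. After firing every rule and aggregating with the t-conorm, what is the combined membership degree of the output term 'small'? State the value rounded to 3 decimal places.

R1: under=0.96, steady=0.11; AND[a·b] → w = 0.1056
R2: steady=0.11, over=0.96; AND[a·b] → w = 0.1056
R3: ¬accelerating=1−0.52=0.48, over=0.96; AND[a·b] → w = 0.4608
R4: decelerating=0.97, on_target=0.84; OR[a + b − a·b] → w = 0.9952
Rules with consequent 'small': {R1, R4} → strengths 0.1056, 0.9952
Aggregate via t-conorm [a + b − a·b]: 0.9957

0.996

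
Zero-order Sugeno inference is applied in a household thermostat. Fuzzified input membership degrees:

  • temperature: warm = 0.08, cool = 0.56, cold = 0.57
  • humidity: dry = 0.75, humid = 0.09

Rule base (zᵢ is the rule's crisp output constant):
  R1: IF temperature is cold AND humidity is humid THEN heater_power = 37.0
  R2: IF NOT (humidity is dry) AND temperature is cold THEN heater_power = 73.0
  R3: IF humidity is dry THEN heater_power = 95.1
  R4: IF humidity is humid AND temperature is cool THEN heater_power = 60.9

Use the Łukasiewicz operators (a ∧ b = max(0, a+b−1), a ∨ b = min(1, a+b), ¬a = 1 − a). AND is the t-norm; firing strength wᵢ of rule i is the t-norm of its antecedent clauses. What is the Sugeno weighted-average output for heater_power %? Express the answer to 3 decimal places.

R1 (z=37.0): cold=0.57, humid=0.09; AND[max(0, a+b−1)] → w = 0.00
R2 (z=73.0): ¬dry=1−0.75=0.25, cold=0.57; AND[max(0, a+b−1)] → w = 0.00
R3 (z=95.1): dry=0.75 → w = 0.75
R4 (z=60.9): humid=0.09, cool=0.56; AND[max(0, a+b−1)] → w = 0.00
Weighted average = (0.00·37.0 + 0.00·73.0 + 0.75·95.1 + 0.00·60.9) / (0.00 + 0.00 + 0.75 + 0.00)
  = 71.3250 / 0.7500 = 95.100

95.100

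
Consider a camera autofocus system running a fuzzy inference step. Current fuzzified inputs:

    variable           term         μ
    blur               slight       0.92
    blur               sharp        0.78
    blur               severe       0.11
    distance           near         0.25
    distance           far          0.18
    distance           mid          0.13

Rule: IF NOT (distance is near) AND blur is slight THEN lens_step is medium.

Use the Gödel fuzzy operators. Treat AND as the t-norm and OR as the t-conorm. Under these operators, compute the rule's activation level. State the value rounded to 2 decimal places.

0.75

firing strength: ¬near=1−0.25=0.75, slight=0.92; AND[min(a, b)] → w = 0.75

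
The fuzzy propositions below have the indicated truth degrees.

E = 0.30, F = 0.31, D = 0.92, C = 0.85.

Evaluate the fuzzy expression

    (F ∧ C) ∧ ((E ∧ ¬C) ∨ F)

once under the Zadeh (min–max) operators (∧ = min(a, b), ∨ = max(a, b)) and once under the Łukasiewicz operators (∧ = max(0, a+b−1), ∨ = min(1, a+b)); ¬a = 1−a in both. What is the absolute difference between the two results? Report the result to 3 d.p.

0.310

Under Zadeh (min–max):
  F ∧ C = min(a, b) on (0.31, 0.85) = 0.31
  ¬C = 1 − 0.85 = 0.15
  E ∧ ¬C = min(a, b) on (0.30, 0.15) = 0.15
  (E ∧ ¬C) ∨ F = max(a, b) on (0.15, 0.31) = 0.31
  (F ∧ C) ∧ ((E ∧ ¬C) ∨ F) = min(a, b) on (0.31, 0.31) = 0.31
  → value = 0.3100
Under Łukasiewicz:
  F ∧ C = max(0, a+b−1) on (0.31, 0.85) = 0.16
  ¬C = 1 − 0.85 = 0.15
  E ∧ ¬C = max(0, a+b−1) on (0.30, 0.15) = 0.00
  (E ∧ ¬C) ∨ F = min(1, a+b) on (0.00, 0.31) = 0.31
  (F ∧ C) ∧ ((E ∧ ¬C) ∨ F) = max(0, a+b−1) on (0.16, 0.31) = 0.00
  → value = 0.0000
|0.3100 − 0.0000| = 0.310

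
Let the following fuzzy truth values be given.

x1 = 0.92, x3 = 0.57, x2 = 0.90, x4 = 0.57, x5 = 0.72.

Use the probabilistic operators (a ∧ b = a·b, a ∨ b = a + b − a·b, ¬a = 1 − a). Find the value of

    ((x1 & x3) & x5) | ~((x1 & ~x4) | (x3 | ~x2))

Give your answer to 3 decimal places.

0.523

x1 & x3 = a·b on (0.9200, 0.5700) = 0.5244
(x1 & x3) & x5 = a·b on (0.5244, 0.7200) = 0.3776
~x4 = 1 − 0.5700 = 0.4300
x1 & ~x4 = a·b on (0.9200, 0.4300) = 0.3956
~x2 = 1 − 0.9000 = 0.1000
x3 | ~x2 = a + b − a·b on (0.5700, 0.1000) = 0.6130
(x1 & ~x4) | (x3 | ~x2) = a + b − a·b on (0.3956, 0.6130) = 0.7661
~((x1 & ~x4) | (x3 | ~x2)) = 1 − 0.7661 = 0.2339
((x1 & x3) & x5) | ~((x1 & ~x4) | (x3 | ~x2)) = a + b − a·b on (0.3776, 0.2339) = 0.5232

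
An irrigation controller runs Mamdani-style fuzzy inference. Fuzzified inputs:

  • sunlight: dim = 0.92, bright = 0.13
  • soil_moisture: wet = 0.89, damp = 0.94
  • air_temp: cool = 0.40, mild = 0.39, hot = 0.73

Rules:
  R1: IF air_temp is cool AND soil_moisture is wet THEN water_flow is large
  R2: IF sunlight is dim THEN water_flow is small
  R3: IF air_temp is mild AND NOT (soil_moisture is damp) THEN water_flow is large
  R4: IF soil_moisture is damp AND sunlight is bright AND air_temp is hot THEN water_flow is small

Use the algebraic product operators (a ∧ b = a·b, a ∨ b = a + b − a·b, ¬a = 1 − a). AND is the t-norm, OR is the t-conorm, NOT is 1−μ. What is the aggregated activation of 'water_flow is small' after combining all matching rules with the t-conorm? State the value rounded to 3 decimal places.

0.927

R1: cool=0.40, wet=0.89; AND[a·b] → w = 0.3560
R2: dim=0.92 → w = 0.9200
R3: mild=0.39, ¬damp=1−0.94=0.06; AND[a·b] → w = 0.0234
R4: damp=0.94, bright=0.13, hot=0.73; AND[a·b] → w = 0.0892
Rules with consequent 'small': {R2, R4} → strengths 0.9200, 0.0892
Aggregate via t-conorm [a + b − a·b]: 0.9271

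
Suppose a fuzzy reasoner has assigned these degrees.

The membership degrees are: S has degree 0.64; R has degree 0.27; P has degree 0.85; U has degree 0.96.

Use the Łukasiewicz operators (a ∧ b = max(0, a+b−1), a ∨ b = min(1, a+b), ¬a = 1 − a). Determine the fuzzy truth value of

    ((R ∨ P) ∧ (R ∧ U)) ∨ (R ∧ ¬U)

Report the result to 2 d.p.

R ∨ P = min(1, a+b) on (0.27, 0.85) = 1.00
R ∧ U = max(0, a+b−1) on (0.27, 0.96) = 0.23
(R ∨ P) ∧ (R ∧ U) = max(0, a+b−1) on (1.00, 0.23) = 0.23
¬U = 1 − 0.96 = 0.04
R ∧ ¬U = max(0, a+b−1) on (0.27, 0.04) = 0.00
((R ∨ P) ∧ (R ∧ U)) ∨ (R ∧ ¬U) = min(1, a+b) on (0.23, 0.00) = 0.23

0.23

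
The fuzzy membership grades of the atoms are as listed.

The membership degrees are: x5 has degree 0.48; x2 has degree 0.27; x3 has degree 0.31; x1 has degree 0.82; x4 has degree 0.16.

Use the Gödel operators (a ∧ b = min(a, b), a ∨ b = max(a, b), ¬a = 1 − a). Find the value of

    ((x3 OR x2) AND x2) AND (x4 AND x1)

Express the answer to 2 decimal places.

0.16

x3 OR x2 = max(a, b) on (0.31, 0.27) = 0.31
(x3 OR x2) AND x2 = min(a, b) on (0.31, 0.27) = 0.27
x4 AND x1 = min(a, b) on (0.16, 0.82) = 0.16
((x3 OR x2) AND x2) AND (x4 AND x1) = min(a, b) on (0.27, 0.16) = 0.16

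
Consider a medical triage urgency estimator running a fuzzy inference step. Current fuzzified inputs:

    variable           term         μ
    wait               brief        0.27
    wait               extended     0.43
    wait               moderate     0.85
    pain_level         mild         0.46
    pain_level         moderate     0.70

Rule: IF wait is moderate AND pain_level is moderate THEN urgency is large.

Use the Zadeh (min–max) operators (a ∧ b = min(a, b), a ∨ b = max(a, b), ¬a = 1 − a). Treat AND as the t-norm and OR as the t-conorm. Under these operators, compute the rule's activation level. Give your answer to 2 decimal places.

0.70

firing strength: moderate=0.85, moderate=0.70; AND[min(a, b)] → w = 0.70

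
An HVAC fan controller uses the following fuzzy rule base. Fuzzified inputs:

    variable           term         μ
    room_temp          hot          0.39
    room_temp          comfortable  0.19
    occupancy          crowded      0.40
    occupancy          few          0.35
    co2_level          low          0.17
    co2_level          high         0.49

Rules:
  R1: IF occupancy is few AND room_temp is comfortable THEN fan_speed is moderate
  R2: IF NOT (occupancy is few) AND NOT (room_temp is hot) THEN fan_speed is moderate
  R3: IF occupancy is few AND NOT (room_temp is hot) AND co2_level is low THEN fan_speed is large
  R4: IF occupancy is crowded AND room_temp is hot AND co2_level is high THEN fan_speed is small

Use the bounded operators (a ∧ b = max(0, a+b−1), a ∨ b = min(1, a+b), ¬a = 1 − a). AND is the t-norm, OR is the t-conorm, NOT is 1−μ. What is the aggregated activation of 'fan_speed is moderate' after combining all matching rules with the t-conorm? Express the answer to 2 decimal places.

R1: few=0.35, comfortable=0.19; AND[max(0, a+b−1)] → w = 0.00
R2: ¬few=1−0.35=0.65, ¬hot=1−0.39=0.61; AND[max(0, a+b−1)] → w = 0.26
R3: few=0.35, ¬hot=1−0.39=0.61, low=0.17; AND[max(0, a+b−1)] → w = 0.00
R4: crowded=0.40, hot=0.39, high=0.49; AND[max(0, a+b−1)] → w = 0.00
Rules with consequent 'moderate': {R1, R2} → strengths 0.00, 0.26
Aggregate via t-conorm [min(1, a+b)]: 0.26

0.26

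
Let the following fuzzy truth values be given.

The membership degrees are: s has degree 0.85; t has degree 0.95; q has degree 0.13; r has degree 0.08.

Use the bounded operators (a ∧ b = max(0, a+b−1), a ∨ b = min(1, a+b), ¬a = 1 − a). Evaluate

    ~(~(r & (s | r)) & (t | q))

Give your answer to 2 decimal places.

0.01

s | r = min(1, a+b) on (0.85, 0.08) = 0.93
r & (s | r) = max(0, a+b−1) on (0.08, 0.93) = 0.01
~(r & (s | r)) = 1 − 0.01 = 0.99
t | q = min(1, a+b) on (0.95, 0.13) = 1.00
~(r & (s | r)) & (t | q) = max(0, a+b−1) on (0.99, 1.00) = 0.99
~(~(r & (s | r)) & (t | q)) = 1 − 0.99 = 0.01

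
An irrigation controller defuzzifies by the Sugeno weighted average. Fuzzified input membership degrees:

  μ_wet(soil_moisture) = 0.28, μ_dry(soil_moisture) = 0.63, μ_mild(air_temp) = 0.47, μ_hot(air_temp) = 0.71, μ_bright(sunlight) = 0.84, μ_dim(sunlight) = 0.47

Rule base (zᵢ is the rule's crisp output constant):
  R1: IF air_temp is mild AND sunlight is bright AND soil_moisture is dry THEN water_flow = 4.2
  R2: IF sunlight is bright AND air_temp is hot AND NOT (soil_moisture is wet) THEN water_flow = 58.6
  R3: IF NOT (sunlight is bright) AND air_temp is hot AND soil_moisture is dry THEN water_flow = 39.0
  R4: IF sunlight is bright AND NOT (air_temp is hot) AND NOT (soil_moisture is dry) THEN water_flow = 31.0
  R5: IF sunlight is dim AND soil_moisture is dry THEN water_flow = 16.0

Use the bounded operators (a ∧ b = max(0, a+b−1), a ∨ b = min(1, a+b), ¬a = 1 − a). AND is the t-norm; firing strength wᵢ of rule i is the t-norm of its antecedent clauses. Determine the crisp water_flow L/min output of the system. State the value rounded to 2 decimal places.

R1 (z=4.2): mild=0.47, bright=0.84, dry=0.63; AND[max(0, a+b−1)] → w = 0.00
R2 (z=58.6): bright=0.84, hot=0.71, ¬wet=1−0.28=0.72; AND[max(0, a+b−1)] → w = 0.27
R3 (z=39.0): ¬bright=1−0.84=0.16, hot=0.71, dry=0.63; AND[max(0, a+b−1)] → w = 0.00
R4 (z=31.0): bright=0.84, ¬hot=1−0.71=0.29, ¬dry=1−0.63=0.37; AND[max(0, a+b−1)] → w = 0.00
R5 (z=16.0): dim=0.47, dry=0.63; AND[max(0, a+b−1)] → w = 0.10
Weighted average = (0.00·4.2 + 0.27·58.6 + 0.00·39.0 + 0.00·31.0 + 0.10·16.0) / (0.00 + 0.27 + 0.00 + 0.00 + 0.10)
  = 17.4220 / 0.3700 = 47.09

47.09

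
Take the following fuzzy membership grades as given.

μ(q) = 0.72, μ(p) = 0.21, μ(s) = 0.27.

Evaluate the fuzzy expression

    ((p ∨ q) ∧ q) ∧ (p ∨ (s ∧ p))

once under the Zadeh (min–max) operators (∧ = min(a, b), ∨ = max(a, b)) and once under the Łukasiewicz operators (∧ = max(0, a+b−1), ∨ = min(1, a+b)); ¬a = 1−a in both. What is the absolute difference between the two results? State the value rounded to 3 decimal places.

Under Zadeh (min–max):
  p ∨ q = max(a, b) on (0.21, 0.72) = 0.72
  (p ∨ q) ∧ q = min(a, b) on (0.72, 0.72) = 0.72
  s ∧ p = min(a, b) on (0.27, 0.21) = 0.21
  p ∨ (s ∧ p) = max(a, b) on (0.21, 0.21) = 0.21
  ((p ∨ q) ∧ q) ∧ (p ∨ (s ∧ p)) = min(a, b) on (0.72, 0.21) = 0.21
  → value = 0.2100
Under Łukasiewicz:
  p ∨ q = min(1, a+b) on (0.21, 0.72) = 0.93
  (p ∨ q) ∧ q = max(0, a+b−1) on (0.93, 0.72) = 0.65
  s ∧ p = max(0, a+b−1) on (0.27, 0.21) = 0.00
  p ∨ (s ∧ p) = min(1, a+b) on (0.21, 0.00) = 0.21
  ((p ∨ q) ∧ q) ∧ (p ∨ (s ∧ p)) = max(0, a+b−1) on (0.65, 0.21) = 0.00
  → value = 0.0000
|0.2100 − 0.0000| = 0.210

0.210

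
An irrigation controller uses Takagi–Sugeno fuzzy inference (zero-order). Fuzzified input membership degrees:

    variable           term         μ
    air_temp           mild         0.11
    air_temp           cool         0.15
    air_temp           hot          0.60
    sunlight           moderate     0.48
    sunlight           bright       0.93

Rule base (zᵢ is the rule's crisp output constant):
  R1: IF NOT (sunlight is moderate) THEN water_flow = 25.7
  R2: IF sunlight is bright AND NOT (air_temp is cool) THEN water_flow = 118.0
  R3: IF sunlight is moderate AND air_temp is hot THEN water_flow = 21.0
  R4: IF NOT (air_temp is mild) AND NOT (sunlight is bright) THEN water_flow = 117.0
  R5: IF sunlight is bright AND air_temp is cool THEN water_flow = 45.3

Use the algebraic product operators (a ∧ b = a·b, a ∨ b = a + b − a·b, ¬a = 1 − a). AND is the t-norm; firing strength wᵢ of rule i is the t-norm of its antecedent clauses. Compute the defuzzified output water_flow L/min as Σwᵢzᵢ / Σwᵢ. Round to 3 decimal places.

70.155

R1 (z=25.7): ¬moderate=1−0.48=0.52 → w = 0.5200
R2 (z=118.0): bright=0.93, ¬cool=1−0.15=0.85; AND[a·b] → w = 0.7905
R3 (z=21.0): moderate=0.48, hot=0.60; AND[a·b] → w = 0.2880
R4 (z=117.0): ¬mild=1−0.11=0.89, ¬bright=1−0.93=0.07; AND[a·b] → w = 0.0623
R5 (z=45.3): bright=0.93, cool=0.15; AND[a·b] → w = 0.1395
Weighted average = (0.5200·25.7 + 0.7905·118.0 + 0.2880·21.0 + 0.0623·117.0 + 0.1395·45.3) / (0.5200 + 0.7905 + 0.2880 + 0.0623 + 0.1395)
  = 126.2994 / 1.8003 = 70.155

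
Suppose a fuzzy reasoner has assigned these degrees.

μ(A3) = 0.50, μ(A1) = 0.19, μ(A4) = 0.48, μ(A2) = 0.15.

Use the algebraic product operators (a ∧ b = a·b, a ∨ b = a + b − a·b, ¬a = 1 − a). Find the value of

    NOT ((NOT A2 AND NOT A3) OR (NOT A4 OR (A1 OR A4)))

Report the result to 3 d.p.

NOT A2 = 1 − 0.1500 = 0.8500
NOT A3 = 1 − 0.5000 = 0.5000
NOT A2 AND NOT A3 = a·b on (0.8500, 0.5000) = 0.4250
NOT A4 = 1 − 0.4800 = 0.5200
A1 OR A4 = a + b − a·b on (0.1900, 0.4800) = 0.5788
NOT A4 OR (A1 OR A4) = a + b − a·b on (0.5200, 0.5788) = 0.7978
(NOT A2 AND NOT A3) OR (NOT A4 OR (A1 OR A4)) = a + b − a·b on (0.4250, 0.7978) = 0.8837
NOT ((NOT A2 AND NOT A3) OR (NOT A4 OR (A1 OR A4))) = 1 − 0.8837 = 0.1163

0.116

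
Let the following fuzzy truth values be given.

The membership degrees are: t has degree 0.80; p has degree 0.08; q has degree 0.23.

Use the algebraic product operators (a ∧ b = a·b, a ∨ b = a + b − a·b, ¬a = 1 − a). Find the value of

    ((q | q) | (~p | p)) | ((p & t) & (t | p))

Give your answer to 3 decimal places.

0.959

q | q = a + b − a·b on (0.2300, 0.2300) = 0.4071
~p = 1 − 0.0800 = 0.9200
~p | p = a + b − a·b on (0.9200, 0.0800) = 0.9264
(q | q) | (~p | p) = a + b − a·b on (0.4071, 0.9264) = 0.9564
p & t = a·b on (0.0800, 0.8000) = 0.0640
t | p = a + b − a·b on (0.8000, 0.0800) = 0.8160
(p & t) & (t | p) = a·b on (0.0640, 0.8160) = 0.0522
((q | q) | (~p | p)) | ((p & t) & (t | p)) = a + b − a·b on (0.9564, 0.0522) = 0.9586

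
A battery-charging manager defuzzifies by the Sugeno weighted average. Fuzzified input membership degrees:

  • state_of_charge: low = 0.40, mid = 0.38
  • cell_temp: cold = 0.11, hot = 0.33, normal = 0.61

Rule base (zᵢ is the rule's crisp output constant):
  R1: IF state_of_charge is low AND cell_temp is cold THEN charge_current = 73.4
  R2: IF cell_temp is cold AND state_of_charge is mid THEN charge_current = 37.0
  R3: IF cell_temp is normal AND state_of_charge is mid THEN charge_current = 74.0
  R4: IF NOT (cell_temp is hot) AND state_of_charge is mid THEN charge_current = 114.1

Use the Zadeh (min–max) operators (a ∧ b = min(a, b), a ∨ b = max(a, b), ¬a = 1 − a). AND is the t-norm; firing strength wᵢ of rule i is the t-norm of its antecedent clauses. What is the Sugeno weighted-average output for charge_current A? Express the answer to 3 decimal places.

R1 (z=73.4): low=0.40, cold=0.11; AND[min(a, b)] → w = 0.11
R2 (z=37.0): cold=0.11, mid=0.38; AND[min(a, b)] → w = 0.11
R3 (z=74.0): normal=0.61, mid=0.38; AND[min(a, b)] → w = 0.38
R4 (z=114.1): ¬hot=1−0.33=0.67, mid=0.38; AND[min(a, b)] → w = 0.38
Weighted average = (0.11·73.4 + 0.11·37.0 + 0.38·74.0 + 0.38·114.1) / (0.11 + 0.11 + 0.38 + 0.38)
  = 83.6220 / 0.9800 = 85.329

85.329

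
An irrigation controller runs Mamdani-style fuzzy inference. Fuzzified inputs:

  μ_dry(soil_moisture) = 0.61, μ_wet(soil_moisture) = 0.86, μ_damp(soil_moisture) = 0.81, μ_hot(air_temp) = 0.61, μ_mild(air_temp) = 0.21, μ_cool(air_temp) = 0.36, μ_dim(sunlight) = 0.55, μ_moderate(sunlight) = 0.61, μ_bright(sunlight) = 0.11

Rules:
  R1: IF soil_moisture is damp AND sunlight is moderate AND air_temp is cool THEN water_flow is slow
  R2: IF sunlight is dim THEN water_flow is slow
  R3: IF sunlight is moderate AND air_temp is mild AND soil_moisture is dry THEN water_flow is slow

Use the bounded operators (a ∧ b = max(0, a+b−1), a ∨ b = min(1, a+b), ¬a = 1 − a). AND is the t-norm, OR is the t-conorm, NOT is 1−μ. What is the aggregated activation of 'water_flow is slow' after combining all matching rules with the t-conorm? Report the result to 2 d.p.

0.55

R1: damp=0.81, moderate=0.61, cool=0.36; AND[max(0, a+b−1)] → w = 0.00
R2: dim=0.55 → w = 0.55
R3: moderate=0.61, mild=0.21, dry=0.61; AND[max(0, a+b−1)] → w = 0.00
Rules with consequent 'slow': {R1, R2, R3} → strengths 0.00, 0.55, 0.00
Aggregate via t-conorm [min(1, a+b)]: 0.55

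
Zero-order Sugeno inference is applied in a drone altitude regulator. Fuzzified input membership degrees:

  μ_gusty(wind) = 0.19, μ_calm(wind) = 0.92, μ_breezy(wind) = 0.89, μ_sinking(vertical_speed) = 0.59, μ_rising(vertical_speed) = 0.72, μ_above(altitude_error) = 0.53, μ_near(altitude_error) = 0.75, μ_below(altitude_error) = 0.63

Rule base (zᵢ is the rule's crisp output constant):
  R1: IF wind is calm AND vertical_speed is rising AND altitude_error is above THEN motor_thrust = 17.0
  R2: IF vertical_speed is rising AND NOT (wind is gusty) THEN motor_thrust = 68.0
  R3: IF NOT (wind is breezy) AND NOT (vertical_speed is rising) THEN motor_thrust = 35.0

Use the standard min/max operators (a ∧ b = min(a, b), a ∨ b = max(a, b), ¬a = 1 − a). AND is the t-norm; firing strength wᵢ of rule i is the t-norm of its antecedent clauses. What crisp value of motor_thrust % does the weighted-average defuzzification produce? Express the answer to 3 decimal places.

R1 (z=17.0): calm=0.92, rising=0.72, above=0.53; AND[min(a, b)] → w = 0.53
R2 (z=68.0): rising=0.72, ¬gusty=1−0.19=0.81; AND[min(a, b)] → w = 0.72
R3 (z=35.0): ¬breezy=1−0.89=0.11, ¬rising=1−0.72=0.28; AND[min(a, b)] → w = 0.11
Weighted average = (0.53·17.0 + 0.72·68.0 + 0.11·35.0) / (0.53 + 0.72 + 0.11)
  = 61.8200 / 1.3600 = 45.456

45.456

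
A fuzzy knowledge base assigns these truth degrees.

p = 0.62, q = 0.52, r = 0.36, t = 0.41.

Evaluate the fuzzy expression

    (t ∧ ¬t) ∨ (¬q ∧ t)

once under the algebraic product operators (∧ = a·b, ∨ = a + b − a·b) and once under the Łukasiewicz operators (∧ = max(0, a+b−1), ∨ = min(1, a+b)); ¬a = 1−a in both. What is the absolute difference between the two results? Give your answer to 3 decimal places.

0.391

Under algebraic product:
  ¬t = 1 − 0.4100 = 0.5900
  t ∧ ¬t = a·b on (0.4100, 0.5900) = 0.2419
  ¬q = 1 − 0.5200 = 0.4800
  ¬q ∧ t = a·b on (0.4800, 0.4100) = 0.1968
  (t ∧ ¬t) ∨ (¬q ∧ t) = a + b − a·b on (0.2419, 0.1968) = 0.3911
  → value = 0.3911
Under Łukasiewicz:
  ¬t = 1 − 0.41 = 0.59
  t ∧ ¬t = max(0, a+b−1) on (0.41, 0.59) = 0.00
  ¬q = 1 − 0.52 = 0.48
  ¬q ∧ t = max(0, a+b−1) on (0.48, 0.41) = 0.00
  (t ∧ ¬t) ∨ (¬q ∧ t) = min(1, a+b) on (0.00, 0.00) = 0.00
  → value = 0.0000
|0.3911 − 0.0000| = 0.391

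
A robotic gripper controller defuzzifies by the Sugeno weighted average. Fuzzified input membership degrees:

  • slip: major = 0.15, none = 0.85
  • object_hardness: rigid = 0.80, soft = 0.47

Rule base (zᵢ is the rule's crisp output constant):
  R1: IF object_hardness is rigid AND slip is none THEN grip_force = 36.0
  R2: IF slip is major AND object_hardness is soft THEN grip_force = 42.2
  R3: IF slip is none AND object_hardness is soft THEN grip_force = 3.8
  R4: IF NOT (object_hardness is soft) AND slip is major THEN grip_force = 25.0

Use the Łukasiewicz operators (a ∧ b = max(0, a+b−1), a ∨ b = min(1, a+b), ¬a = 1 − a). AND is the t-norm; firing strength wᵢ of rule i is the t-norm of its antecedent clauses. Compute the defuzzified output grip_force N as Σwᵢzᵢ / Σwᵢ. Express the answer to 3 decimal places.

R1 (z=36.0): rigid=0.80, none=0.85; AND[max(0, a+b−1)] → w = 0.65
R2 (z=42.2): major=0.15, soft=0.47; AND[max(0, a+b−1)] → w = 0.00
R3 (z=3.8): none=0.85, soft=0.47; AND[max(0, a+b−1)] → w = 0.32
R4 (z=25.0): ¬soft=1−0.47=0.53, major=0.15; AND[max(0, a+b−1)] → w = 0.00
Weighted average = (0.65·36.0 + 0.00·42.2 + 0.32·3.8 + 0.00·25.0) / (0.65 + 0.00 + 0.32 + 0.00)
  = 24.6160 / 0.9700 = 25.377

25.377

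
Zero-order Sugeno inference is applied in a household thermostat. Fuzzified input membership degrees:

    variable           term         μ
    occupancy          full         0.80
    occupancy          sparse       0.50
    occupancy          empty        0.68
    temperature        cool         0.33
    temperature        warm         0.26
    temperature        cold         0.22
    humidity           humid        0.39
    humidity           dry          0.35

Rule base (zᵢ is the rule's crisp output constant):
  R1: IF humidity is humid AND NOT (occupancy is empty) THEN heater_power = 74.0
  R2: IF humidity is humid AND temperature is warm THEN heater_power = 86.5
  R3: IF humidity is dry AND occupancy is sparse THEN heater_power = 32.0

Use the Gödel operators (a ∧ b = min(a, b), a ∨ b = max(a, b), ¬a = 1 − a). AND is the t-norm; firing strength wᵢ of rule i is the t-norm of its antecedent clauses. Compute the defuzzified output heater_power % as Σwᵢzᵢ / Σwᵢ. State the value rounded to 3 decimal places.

R1 (z=74.0): humid=0.39, ¬empty=1−0.68=0.32; AND[min(a, b)] → w = 0.32
R2 (z=86.5): humid=0.39, warm=0.26; AND[min(a, b)] → w = 0.26
R3 (z=32.0): dry=0.35, sparse=0.50; AND[min(a, b)] → w = 0.35
Weighted average = (0.32·74.0 + 0.26·86.5 + 0.35·32.0) / (0.32 + 0.26 + 0.35)
  = 57.3700 / 0.9300 = 61.688

61.688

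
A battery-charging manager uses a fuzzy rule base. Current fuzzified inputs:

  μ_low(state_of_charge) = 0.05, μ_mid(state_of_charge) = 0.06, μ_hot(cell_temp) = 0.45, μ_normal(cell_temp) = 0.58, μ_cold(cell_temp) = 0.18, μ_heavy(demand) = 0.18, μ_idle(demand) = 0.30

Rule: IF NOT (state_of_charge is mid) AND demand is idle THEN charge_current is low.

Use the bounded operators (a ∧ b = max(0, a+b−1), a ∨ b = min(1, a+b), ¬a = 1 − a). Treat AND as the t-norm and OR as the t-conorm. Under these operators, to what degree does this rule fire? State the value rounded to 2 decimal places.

0.24

firing strength: ¬mid=1−0.06=0.94, idle=0.30; AND[max(0, a+b−1)] → w = 0.24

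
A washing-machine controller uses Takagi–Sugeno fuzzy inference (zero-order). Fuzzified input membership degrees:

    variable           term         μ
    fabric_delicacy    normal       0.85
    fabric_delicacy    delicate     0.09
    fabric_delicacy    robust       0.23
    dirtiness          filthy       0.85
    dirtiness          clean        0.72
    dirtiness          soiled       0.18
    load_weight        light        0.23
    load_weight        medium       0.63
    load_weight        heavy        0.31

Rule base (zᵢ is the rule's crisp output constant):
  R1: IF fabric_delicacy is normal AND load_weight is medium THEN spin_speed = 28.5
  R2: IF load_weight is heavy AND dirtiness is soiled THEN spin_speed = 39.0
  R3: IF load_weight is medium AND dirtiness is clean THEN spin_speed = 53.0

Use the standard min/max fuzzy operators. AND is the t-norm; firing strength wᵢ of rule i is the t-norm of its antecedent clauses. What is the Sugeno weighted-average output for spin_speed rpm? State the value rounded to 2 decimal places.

40.53

R1 (z=28.5): normal=0.85, medium=0.63; AND[min(a, b)] → w = 0.63
R2 (z=39.0): heavy=0.31, soiled=0.18; AND[min(a, b)] → w = 0.18
R3 (z=53.0): medium=0.63, clean=0.72; AND[min(a, b)] → w = 0.63
Weighted average = (0.63·28.5 + 0.18·39.0 + 0.63·53.0) / (0.63 + 0.18 + 0.63)
  = 58.3650 / 1.4400 = 40.53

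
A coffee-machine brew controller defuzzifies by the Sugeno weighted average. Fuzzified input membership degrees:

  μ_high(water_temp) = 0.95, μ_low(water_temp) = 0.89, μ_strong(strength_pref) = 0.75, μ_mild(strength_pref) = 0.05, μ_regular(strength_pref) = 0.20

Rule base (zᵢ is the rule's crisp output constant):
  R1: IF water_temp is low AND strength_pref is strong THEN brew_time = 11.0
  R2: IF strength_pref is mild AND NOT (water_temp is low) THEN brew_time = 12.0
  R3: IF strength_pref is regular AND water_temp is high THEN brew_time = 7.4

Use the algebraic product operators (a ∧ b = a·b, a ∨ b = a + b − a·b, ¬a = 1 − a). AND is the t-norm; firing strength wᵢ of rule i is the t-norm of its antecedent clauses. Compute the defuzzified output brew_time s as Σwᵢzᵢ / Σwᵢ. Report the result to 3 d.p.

R1 (z=11.0): low=0.89, strong=0.75; AND[a·b] → w = 0.6675
R2 (z=12.0): mild=0.05, ¬low=1−0.89=0.11; AND[a·b] → w = 0.0055
R3 (z=7.4): regular=0.20, high=0.95; AND[a·b] → w = 0.1900
Weighted average = (0.6675·11.0 + 0.0055·12.0 + 0.1900·7.4) / (0.6675 + 0.0055 + 0.1900)
  = 8.8145 / 0.8630 = 10.214

10.214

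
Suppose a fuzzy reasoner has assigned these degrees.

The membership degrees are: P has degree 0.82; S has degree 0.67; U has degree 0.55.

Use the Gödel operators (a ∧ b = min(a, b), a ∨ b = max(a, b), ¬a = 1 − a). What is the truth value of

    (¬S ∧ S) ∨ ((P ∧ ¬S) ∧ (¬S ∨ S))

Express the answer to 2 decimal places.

¬S = 1 − 0.67 = 0.33
¬S ∧ S = min(a, b) on (0.33, 0.67) = 0.33
¬S = 1 − 0.67 = 0.33
P ∧ ¬S = min(a, b) on (0.82, 0.33) = 0.33
¬S = 1 − 0.67 = 0.33
¬S ∨ S = max(a, b) on (0.33, 0.67) = 0.67
(P ∧ ¬S) ∧ (¬S ∨ S) = min(a, b) on (0.33, 0.67) = 0.33
(¬S ∧ S) ∨ ((P ∧ ¬S) ∧ (¬S ∨ S)) = max(a, b) on (0.33, 0.33) = 0.33

0.33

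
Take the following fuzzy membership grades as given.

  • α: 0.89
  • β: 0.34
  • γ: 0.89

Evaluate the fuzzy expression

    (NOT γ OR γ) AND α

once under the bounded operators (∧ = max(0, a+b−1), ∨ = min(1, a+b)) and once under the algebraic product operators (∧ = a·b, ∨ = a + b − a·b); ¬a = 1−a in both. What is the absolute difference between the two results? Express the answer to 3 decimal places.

Under bounded:
  NOT γ = 1 − 0.89 = 0.11
  NOT γ OR γ = min(1, a+b) on (0.11, 0.89) = 1.00
  (NOT γ OR γ) AND α = max(0, a+b−1) on (1.00, 0.89) = 0.89
  → value = 0.8900
Under algebraic product:
  NOT γ = 1 − 0.8900 = 0.1100
  NOT γ OR γ = a + b − a·b on (0.1100, 0.8900) = 0.9021
  (NOT γ OR γ) AND α = a·b on (0.9021, 0.8900) = 0.8029
  → value = 0.8029
|0.8900 − 0.8029| = 0.087

0.087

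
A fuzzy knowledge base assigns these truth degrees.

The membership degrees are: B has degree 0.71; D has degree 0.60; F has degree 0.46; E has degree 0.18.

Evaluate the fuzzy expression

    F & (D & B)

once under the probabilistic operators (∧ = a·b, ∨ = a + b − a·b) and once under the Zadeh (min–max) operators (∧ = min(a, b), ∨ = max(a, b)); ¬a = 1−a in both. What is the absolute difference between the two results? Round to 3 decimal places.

0.264

Under probabilistic:
  D & B = a·b on (0.6000, 0.7100) = 0.4260
  F & (D & B) = a·b on (0.4600, 0.4260) = 0.1960
  → value = 0.1960
Under Zadeh (min–max):
  D & B = min(a, b) on (0.60, 0.71) = 0.60
  F & (D & B) = min(a, b) on (0.46, 0.60) = 0.46
  → value = 0.4600
|0.1960 − 0.4600| = 0.264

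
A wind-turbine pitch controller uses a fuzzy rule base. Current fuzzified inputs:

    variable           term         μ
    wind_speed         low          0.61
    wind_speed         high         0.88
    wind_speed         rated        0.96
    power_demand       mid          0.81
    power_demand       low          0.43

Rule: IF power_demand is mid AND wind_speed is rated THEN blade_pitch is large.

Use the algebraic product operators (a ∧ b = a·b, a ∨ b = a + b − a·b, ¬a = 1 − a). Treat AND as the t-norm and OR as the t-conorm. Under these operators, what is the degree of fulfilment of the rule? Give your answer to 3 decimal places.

firing strength: mid=0.81, rated=0.96; AND[a·b] → w = 0.7776

0.778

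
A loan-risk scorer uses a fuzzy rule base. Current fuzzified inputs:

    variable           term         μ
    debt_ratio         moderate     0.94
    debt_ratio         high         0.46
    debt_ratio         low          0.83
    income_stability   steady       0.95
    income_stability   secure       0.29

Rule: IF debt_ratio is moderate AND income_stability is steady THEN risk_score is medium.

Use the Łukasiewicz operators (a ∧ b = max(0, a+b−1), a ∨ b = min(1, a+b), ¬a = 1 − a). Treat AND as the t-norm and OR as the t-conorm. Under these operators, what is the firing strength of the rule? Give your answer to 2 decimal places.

firing strength: moderate=0.94, steady=0.95; AND[max(0, a+b−1)] → w = 0.89

0.89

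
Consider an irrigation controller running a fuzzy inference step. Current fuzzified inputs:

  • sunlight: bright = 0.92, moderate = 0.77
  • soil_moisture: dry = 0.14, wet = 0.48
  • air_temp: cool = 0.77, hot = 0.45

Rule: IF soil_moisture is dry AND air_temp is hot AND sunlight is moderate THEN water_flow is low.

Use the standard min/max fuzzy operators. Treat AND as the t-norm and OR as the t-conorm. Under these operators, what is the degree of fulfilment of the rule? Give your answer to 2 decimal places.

0.14

firing strength: dry=0.14, hot=0.45, moderate=0.77; AND[min(a, b)] → w = 0.14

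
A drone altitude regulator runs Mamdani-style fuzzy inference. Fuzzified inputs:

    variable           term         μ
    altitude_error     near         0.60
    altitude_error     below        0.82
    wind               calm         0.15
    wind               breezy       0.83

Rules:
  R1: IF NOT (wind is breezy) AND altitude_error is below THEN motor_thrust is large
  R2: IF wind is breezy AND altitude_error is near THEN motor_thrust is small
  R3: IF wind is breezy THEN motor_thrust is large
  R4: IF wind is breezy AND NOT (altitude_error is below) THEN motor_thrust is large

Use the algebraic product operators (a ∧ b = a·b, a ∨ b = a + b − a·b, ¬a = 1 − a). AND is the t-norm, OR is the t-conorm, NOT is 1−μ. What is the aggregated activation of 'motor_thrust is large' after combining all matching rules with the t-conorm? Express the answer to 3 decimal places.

R1: ¬breezy=1−0.83=0.17, below=0.82; AND[a·b] → w = 0.1394
R2: breezy=0.83, near=0.60; AND[a·b] → w = 0.4980
R3: breezy=0.83 → w = 0.8300
R4: breezy=0.83, ¬below=1−0.82=0.18; AND[a·b] → w = 0.1494
Rules with consequent 'large': {R1, R3, R4} → strengths 0.1394, 0.8300, 0.1494
Aggregate via t-conorm [a + b − a·b]: 0.8756

0.876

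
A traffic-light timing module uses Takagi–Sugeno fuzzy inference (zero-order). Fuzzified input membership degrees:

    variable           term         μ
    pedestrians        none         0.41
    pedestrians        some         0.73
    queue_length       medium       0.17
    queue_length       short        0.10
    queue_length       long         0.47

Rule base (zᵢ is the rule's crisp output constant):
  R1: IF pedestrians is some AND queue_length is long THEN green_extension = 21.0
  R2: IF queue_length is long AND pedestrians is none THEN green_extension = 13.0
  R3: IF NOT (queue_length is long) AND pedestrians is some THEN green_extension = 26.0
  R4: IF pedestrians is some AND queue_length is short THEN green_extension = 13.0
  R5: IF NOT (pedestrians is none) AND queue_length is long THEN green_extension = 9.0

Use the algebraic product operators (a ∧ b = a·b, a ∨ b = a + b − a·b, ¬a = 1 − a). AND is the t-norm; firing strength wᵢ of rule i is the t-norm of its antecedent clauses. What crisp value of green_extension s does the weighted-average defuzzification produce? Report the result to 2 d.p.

R1 (z=21.0): some=0.73, long=0.47; AND[a·b] → w = 0.3431
R2 (z=13.0): long=0.47, none=0.41; AND[a·b] → w = 0.1927
R3 (z=26.0): ¬long=1−0.47=0.53, some=0.73; AND[a·b] → w = 0.3869
R4 (z=13.0): some=0.73, short=0.10; AND[a·b] → w = 0.0730
R5 (z=9.0): ¬none=1−0.41=0.59, long=0.47; AND[a·b] → w = 0.2773
Weighted average = (0.3431·21.0 + 0.1927·13.0 + 0.3869·26.0 + 0.0730·13.0 + 0.2773·9.0) / (0.3431 + 0.1927 + 0.3869 + 0.0730 + 0.2773)
  = 23.2143 / 1.2730 = 18.24

18.24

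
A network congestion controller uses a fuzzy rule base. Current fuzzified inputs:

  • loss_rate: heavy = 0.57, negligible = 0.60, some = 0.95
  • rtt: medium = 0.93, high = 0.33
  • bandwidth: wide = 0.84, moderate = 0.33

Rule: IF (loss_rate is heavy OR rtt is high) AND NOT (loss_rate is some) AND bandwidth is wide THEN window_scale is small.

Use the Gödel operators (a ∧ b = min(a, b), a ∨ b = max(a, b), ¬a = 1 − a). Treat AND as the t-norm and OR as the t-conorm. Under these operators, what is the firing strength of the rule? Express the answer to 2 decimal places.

0.05

firing strength: (heavy=0.57 OR high=0.33) = 0.57; AND[min(a, b)] with ¬some=1−0.95=0.05, wide=0.84 → w = 0.05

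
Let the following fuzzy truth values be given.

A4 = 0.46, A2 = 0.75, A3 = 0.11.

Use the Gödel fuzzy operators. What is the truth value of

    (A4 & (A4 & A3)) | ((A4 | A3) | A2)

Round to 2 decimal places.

A4 & A3 = min(a, b) on (0.46, 0.11) = 0.11
A4 & (A4 & A3) = min(a, b) on (0.46, 0.11) = 0.11
A4 | A3 = max(a, b) on (0.46, 0.11) = 0.46
(A4 | A3) | A2 = max(a, b) on (0.46, 0.75) = 0.75
(A4 & (A4 & A3)) | ((A4 | A3) | A2) = max(a, b) on (0.11, 0.75) = 0.75

0.75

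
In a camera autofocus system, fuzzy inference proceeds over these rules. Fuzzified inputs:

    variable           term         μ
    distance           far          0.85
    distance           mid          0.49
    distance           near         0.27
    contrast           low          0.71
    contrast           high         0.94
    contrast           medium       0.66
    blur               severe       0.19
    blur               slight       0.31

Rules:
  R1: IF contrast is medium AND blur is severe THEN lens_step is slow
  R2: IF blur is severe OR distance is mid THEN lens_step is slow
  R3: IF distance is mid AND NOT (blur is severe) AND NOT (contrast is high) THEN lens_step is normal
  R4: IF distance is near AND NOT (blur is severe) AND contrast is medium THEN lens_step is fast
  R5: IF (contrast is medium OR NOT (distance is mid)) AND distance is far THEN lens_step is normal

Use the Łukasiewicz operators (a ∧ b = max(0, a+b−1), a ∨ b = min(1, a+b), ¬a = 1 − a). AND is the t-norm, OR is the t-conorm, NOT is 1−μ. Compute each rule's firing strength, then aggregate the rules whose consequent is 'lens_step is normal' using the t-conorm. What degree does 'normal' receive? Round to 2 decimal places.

0.85

R1: medium=0.66, severe=0.19; AND[max(0, a+b−1)] → w = 0.00
R2: severe=0.19, mid=0.49; OR[min(1, a+b)] → w = 0.68
R3: mid=0.49, ¬severe=1−0.19=0.81, ¬high=1−0.94=0.06; AND[max(0, a+b−1)] → w = 0.00
R4: near=0.27, ¬severe=1−0.19=0.81, medium=0.66; AND[max(0, a+b−1)] → w = 0.00
R5: (medium=0.66 OR ¬mid=1−0.49=0.51) = 1.00; AND[max(0, a+b−1)] with far=0.85 → w = 0.85
Rules with consequent 'normal': {R3, R5} → strengths 0.00, 0.85
Aggregate via t-conorm [min(1, a+b)]: 0.85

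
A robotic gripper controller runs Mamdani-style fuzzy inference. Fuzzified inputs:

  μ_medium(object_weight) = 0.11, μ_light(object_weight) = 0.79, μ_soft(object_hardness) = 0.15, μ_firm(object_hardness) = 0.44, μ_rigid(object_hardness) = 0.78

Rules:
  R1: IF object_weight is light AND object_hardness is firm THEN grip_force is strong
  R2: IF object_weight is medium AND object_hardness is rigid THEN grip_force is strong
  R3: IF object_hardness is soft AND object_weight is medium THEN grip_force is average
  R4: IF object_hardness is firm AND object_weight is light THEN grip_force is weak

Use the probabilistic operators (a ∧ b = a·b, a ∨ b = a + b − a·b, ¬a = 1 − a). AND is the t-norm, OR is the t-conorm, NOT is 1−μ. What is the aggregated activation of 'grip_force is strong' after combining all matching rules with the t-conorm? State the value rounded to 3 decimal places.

0.404

R1: light=0.79, firm=0.44; AND[a·b] → w = 0.3476
R2: medium=0.11, rigid=0.78; AND[a·b] → w = 0.0858
R3: soft=0.15, medium=0.11; AND[a·b] → w = 0.0165
R4: firm=0.44, light=0.79; AND[a·b] → w = 0.3476
Rules with consequent 'strong': {R1, R2} → strengths 0.3476, 0.0858
Aggregate via t-conorm [a + b − a·b]: 0.4036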